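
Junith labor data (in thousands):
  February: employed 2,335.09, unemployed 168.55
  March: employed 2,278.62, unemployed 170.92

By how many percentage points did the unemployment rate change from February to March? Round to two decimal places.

The unemployment rate changed by +0.25 percentage points.

February: labor force = 2,335.09 + 168.55 = 2,503.64; u = 168.55/2,503.64 = 6.73%.
March: labor force = 2,278.62 + 170.92 = 2,449.54; u = 170.92/2,449.54 = 6.98%.
Change = 6.98% − 6.73% = +0.25 pp.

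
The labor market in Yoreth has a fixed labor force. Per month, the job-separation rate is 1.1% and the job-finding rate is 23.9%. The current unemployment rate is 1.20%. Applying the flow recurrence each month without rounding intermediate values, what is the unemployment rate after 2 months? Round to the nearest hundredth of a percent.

With a fixed labor force, u_{t+1} = u_t + s·(1−u_t) − f·u_t = u_t·(1−s−f) + s.
Here 1−s−f = 0.750 and s = 0.011.
u_1 = 0.012000 × 0.750 + 0.011 = 0.020000.
u_2 = 0.020000 × 0.750 + 0.011 = 0.026000.

Unemployment rate after two months ≈ 2.60%.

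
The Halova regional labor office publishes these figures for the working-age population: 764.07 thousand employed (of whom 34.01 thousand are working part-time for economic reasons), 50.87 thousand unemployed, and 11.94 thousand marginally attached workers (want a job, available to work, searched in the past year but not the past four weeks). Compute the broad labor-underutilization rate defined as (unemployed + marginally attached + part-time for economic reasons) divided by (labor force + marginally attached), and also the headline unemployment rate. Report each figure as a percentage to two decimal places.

Labor force = 764.07 + 50.87 = 814.94 thousand.
Numerator = 50.87 + 11.94 + 34.01 = 96.82 thousand.
Denominator = 814.94 + 11.94 = 826.88 thousand.
Broad rate = 96.82 / 826.88 = 11.71%.
Headline unemployment rate = 50.87 / 814.94 = 6.24%.

Broad underutilization rate ≈ 11.71%; headline unemployment rate ≈ 6.24%.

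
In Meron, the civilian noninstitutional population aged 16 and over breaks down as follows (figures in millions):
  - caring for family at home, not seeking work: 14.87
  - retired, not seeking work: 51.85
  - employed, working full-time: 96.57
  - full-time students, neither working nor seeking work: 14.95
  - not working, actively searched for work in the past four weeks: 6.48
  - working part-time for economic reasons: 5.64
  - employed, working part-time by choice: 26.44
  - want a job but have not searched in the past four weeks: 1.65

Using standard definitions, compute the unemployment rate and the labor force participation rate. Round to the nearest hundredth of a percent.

Employed = 96.57 + 5.64 + 26.44 = 128.65 million (anyone who worked, including part-time for economic reasons, counts as employed).
Unemployed = 6.48 million.
Labor force = 128.65 + 6.48 = 135.13 million.
Not in labor force = 14.87 + 51.85 + 14.95 + 1.65 = 83.32 million (those not working and not actively searching are outside the labor force — including those who want a job but have given up searching).
Civilian working-age population = 135.13 + 83.32 = 218.45 million.
Unemployment rate = 6.48 / 135.13 = 4.80%.
Labor force participation rate = 135.13 / 218.45 = 61.86%.

Unemployment rate ≈ 4.80%; labor force participation rate ≈ 61.86%.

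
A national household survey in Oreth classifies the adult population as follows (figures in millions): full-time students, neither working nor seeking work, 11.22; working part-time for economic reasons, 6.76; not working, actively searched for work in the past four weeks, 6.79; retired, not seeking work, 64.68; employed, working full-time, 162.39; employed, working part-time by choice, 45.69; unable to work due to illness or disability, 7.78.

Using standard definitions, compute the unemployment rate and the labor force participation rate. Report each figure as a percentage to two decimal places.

Employed = 6.76 + 162.39 + 45.69 = 214.84 million (anyone who worked, including part-time for economic reasons, counts as employed).
Unemployed = 6.79 million.
Labor force = 214.84 + 6.79 = 221.63 million.
Not in labor force = 11.22 + 64.68 + 7.78 = 83.68 million (those not working and not actively searching are outside the labor force).
Civilian working-age population = 221.63 + 83.68 = 305.31 million.
Unemployment rate = 6.79 / 221.63 = 3.06%.
Labor force participation rate = 221.63 / 305.31 = 72.59%.

Unemployment rate ≈ 3.06%; labor force participation rate ≈ 72.59%.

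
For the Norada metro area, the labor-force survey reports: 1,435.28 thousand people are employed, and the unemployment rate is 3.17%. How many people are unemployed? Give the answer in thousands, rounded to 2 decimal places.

About 46.99 thousand are unemployed.

Let U be the number unemployed. The labor force is E + U, and U/(E+U) = 0.0317.
So U = 0.0317 × 1,435.28 / (1 − 0.0317) = 45.4984 / 0.9683 ≈ 46.99 thousand.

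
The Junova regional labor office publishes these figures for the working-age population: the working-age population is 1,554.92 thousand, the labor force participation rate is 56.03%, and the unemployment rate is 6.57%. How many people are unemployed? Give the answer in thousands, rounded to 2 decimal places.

About 57.24 thousand are unemployed.

Labor force = 0.5603 × 1,554.92 = 871.22 thousand.
Unemployed = 0.0657 × 871.22 ≈ 57.24 thousand.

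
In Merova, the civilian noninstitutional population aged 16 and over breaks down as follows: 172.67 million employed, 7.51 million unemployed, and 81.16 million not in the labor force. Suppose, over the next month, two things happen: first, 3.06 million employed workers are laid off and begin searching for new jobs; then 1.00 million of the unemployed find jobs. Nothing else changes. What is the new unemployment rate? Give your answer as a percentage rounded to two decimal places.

New unemployment rate ≈ 5.31%.

Initially, labor force = 172.67 + 7.51 = 180.18 million, so u = 7.51/180.18 = 4.17%.
After the first change, employed falls and unemployed rises by 3.06; labor force unchanged → E = 169.61, U = 10.57, labor force = 180.18 million.
After the second change, unemployed falls and employed rises by 1.00; labor force unchanged → E = 170.61, U = 9.57, labor force = 180.18 million.
New unemployment rate = 9.57 / 180.18 = 5.31%.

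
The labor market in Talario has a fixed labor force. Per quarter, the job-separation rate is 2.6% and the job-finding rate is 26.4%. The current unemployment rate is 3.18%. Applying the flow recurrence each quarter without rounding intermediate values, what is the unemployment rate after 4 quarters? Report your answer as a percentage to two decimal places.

Unemployment rate after four quarters ≈ 7.50%.

With a fixed labor force, u_{t+1} = u_t + s·(1−u_t) − f·u_t = u_t·(1−s−f) + s.
Here 1−s−f = 0.710 and s = 0.026.
u_1 = 0.031800 × 0.710 + 0.026 = 0.048578.
u_2 = 0.048578 × 0.710 + 0.026 = 0.060490.
u_3 = 0.060490 × 0.710 + 0.026 = 0.068948.
u_4 = 0.068948 × 0.710 + 0.026 = 0.074953.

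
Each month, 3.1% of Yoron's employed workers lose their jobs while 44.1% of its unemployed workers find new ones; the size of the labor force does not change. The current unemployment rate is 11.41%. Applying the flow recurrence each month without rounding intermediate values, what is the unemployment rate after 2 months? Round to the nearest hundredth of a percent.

Unemployment rate after two months ≈ 7.92%.

With a fixed labor force, u_{t+1} = u_t + s·(1−u_t) − f·u_t = u_t·(1−s−f) + s.
Here 1−s−f = 0.528 and s = 0.031.
u_1 = 0.114100 × 0.528 + 0.031 = 0.091245.
u_2 = 0.091245 × 0.528 + 0.031 = 0.079177.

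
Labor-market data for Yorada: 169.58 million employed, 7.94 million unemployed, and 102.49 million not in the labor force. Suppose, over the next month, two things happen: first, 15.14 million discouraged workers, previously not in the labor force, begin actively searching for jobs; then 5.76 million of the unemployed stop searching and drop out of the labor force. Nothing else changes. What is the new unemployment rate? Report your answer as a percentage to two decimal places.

Initially, labor force = 169.58 + 7.94 = 177.52 million, so u = 7.94/177.52 = 4.47%.
After the first change, unemployed and labor force both rise by 15.14 → E = 169.58, U = 23.08, labor force = 192.66 million.
After the second change, unemployed and labor force both fall by 5.76 → E = 169.58, U = 17.32, labor force = 186.90 million.
New unemployment rate = 17.32 / 186.90 = 9.27%.

New unemployment rate ≈ 9.27%.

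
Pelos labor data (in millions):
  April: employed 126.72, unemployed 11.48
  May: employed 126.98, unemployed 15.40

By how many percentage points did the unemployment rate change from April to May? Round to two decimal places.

April: labor force = 126.72 + 11.48 = 138.20; u = 11.48/138.20 = 8.31%.
May: labor force = 126.98 + 15.40 = 142.38; u = 15.40/142.38 = 10.82%.
Change = 10.82% − 8.31% = +2.51 pp.

The unemployment rate changed by +2.51 percentage points.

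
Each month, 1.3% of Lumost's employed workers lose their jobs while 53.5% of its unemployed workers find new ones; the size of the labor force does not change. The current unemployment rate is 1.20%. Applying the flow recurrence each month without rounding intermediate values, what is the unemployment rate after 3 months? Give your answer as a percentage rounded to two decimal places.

Unemployment rate after three months ≈ 2.26%.

With a fixed labor force, u_{t+1} = u_t + s·(1−u_t) − f·u_t = u_t·(1−s−f) + s.
Here 1−s−f = 0.452 and s = 0.013.
u_1 = 0.012000 × 0.452 + 0.013 = 0.018424.
u_2 = 0.018424 × 0.452 + 0.013 = 0.021328.
u_3 = 0.021328 × 0.452 + 0.013 = 0.022640.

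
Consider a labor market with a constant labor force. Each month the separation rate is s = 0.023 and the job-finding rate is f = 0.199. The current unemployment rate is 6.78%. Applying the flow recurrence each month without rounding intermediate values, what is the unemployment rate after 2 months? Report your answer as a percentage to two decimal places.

Unemployment rate after two months ≈ 8.19%.

With a fixed labor force, u_{t+1} = u_t + s·(1−u_t) − f·u_t = u_t·(1−s−f) + s.
Here 1−s−f = 0.778 and s = 0.023.
u_1 = 0.067800 × 0.778 + 0.023 = 0.075748.
u_2 = 0.075748 × 0.778 + 0.023 = 0.081932.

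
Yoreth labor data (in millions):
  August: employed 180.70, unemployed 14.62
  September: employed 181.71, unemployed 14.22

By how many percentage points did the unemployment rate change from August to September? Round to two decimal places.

August: labor force = 180.70 + 14.62 = 195.32; u = 14.62/195.32 = 7.49%.
September: labor force = 181.71 + 14.22 = 195.93; u = 14.22/195.93 = 7.26%.
Change = 7.26% − 7.49% = −0.23 pp.

The unemployment rate changed by −0.23 percentage points.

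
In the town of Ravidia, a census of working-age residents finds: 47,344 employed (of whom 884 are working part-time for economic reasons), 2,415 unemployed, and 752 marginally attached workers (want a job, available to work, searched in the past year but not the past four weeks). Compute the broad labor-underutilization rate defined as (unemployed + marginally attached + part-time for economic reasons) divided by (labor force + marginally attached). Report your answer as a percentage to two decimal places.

Broad underutilization rate ≈ 8.02%.

Labor force = 47,344 + 2,415 = 49,759.
Numerator = 2,415 + 752 + 884 = 4,051.
Denominator = 49,759 + 752 = 50,511.
Broad rate = 4,051 / 50,511 = 8.02%.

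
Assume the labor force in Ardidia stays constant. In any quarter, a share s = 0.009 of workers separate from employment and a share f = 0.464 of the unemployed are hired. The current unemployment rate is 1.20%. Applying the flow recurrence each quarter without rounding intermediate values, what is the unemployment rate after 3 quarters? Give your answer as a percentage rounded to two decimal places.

Unemployment rate after three quarters ≈ 1.80%.

With a fixed labor force, u_{t+1} = u_t + s·(1−u_t) − f·u_t = u_t·(1−s−f) + s.
Here 1−s−f = 0.527 and s = 0.009.
u_1 = 0.012000 × 0.527 + 0.009 = 0.015324.
u_2 = 0.015324 × 0.527 + 0.009 = 0.017076.
u_3 = 0.017076 × 0.527 + 0.009 = 0.017999.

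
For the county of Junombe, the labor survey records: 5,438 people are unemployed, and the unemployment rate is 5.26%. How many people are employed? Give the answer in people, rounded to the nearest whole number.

About 97,946 are employed.

Labor force = U / u = 5,438 / 0.0526 ≈ 103,384.
Employed = labor force − unemployed = 103,384 − 5,438 = 97,946.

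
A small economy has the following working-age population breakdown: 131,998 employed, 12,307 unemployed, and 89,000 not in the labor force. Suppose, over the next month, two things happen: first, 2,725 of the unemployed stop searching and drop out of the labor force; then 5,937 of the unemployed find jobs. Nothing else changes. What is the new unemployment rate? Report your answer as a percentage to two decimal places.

Initially, labor force = 131,998 + 12,307 = 144,305, so u = 12,307/144,305 = 8.53%.
After the first change, unemployed and labor force both fall by 2,725 → E = 131,998, U = 9,582, labor force = 141,580.
After the second change, unemployed falls and employed rises by 5,937; labor force unchanged → E = 137,935, U = 3,645, labor force = 141,580.
New unemployment rate = 3,645 / 141,580 = 2.57%.

New unemployment rate ≈ 2.57%.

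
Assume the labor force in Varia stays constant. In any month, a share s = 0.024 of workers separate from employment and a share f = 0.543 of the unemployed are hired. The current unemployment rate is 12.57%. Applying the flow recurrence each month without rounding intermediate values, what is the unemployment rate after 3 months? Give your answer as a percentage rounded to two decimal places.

With a fixed labor force, u_{t+1} = u_t + s·(1−u_t) − f·u_t = u_t·(1−s−f) + s.
Here 1−s−f = 0.433 and s = 0.024.
u_1 = 0.125700 × 0.433 + 0.024 = 0.078428.
u_2 = 0.078428 × 0.433 + 0.024 = 0.057959.
u_3 = 0.057959 × 0.433 + 0.024 = 0.049096.

Unemployment rate after three months ≈ 4.91%.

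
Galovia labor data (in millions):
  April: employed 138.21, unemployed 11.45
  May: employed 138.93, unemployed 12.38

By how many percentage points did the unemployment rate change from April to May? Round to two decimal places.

April: labor force = 138.21 + 11.45 = 149.66; u = 11.45/149.66 = 7.65%.
May: labor force = 138.93 + 12.38 = 151.31; u = 12.38/151.31 = 8.18%.
Change = 8.18% − 7.65% = +0.53 pp.

The unemployment rate changed by +0.53 percentage points.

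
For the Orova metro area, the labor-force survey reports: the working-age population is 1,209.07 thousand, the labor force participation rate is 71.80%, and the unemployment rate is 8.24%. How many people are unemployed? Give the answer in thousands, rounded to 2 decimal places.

About 71.53 thousand are unemployed.

Labor force = 0.7180 × 1,209.07 = 868.11 thousand.
Unemployed = 0.0824 × 868.11 ≈ 71.53 thousand.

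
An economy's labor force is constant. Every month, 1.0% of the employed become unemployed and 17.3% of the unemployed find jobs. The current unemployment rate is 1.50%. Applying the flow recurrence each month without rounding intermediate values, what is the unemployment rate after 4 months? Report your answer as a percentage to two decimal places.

With a fixed labor force, u_{t+1} = u_t + s·(1−u_t) − f·u_t = u_t·(1−s−f) + s.
Here 1−s−f = 0.817 and s = 0.010.
u_1 = 0.015000 × 0.817 + 0.010 = 0.022255.
u_2 = 0.022255 × 0.817 + 0.010 = 0.028182.
u_3 = 0.028182 × 0.817 + 0.010 = 0.033025.
u_4 = 0.033025 × 0.817 + 0.010 = 0.036981.

Unemployment rate after four months ≈ 3.70%.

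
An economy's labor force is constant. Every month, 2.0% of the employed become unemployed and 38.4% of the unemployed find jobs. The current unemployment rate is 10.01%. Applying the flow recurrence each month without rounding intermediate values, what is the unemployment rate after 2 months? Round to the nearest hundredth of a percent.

Unemployment rate after two months ≈ 6.75%.

With a fixed labor force, u_{t+1} = u_t + s·(1−u_t) − f·u_t = u_t·(1−s−f) + s.
Here 1−s−f = 0.596 and s = 0.020.
u_1 = 0.100100 × 0.596 + 0.020 = 0.079660.
u_2 = 0.079660 × 0.596 + 0.020 = 0.067477.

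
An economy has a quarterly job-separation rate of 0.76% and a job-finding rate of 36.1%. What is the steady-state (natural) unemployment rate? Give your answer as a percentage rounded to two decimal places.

At steady state the flows balance: s·E = f·U, so U/(E+U) = s/(s+f).
u* = 0.76 / (0.76 + 36.1) = 0.76 / 36.86 = 2.06%.

Steady-state unemployment rate ≈ 2.06%.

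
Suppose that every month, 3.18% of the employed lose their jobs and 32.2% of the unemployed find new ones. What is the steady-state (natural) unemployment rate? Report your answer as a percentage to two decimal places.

Steady-state unemployment rate ≈ 8.99%.

At steady state the flows balance: s·E = f·U, so U/(E+U) = s/(s+f).
u* = 3.18 / (3.18 + 32.2) = 3.18 / 35.38 = 8.99%.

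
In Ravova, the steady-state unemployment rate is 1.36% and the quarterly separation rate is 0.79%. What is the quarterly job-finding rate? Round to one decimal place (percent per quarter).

Job-finding rate ≈ 57.3% per quarter.

From u* = s/(s+f): f = s·(1−u)/u.
f = 0.79 × (1 − 0.0136) / 0.0136 = 0.7793 / 0.0136 ≈ 57.3% per quarter.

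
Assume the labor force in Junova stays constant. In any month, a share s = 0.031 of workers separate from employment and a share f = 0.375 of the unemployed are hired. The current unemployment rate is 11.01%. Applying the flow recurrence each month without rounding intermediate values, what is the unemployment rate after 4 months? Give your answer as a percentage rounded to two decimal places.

Unemployment rate after four months ≈ 8.06%.

With a fixed labor force, u_{t+1} = u_t + s·(1−u_t) − f·u_t = u_t·(1−s−f) + s.
Here 1−s−f = 0.594 and s = 0.031.
u_1 = 0.110100 × 0.594 + 0.031 = 0.096399.
u_2 = 0.096399 × 0.594 + 0.031 = 0.088261.
u_3 = 0.088261 × 0.594 + 0.031 = 0.083427.
u_4 = 0.083427 × 0.594 + 0.031 = 0.080556.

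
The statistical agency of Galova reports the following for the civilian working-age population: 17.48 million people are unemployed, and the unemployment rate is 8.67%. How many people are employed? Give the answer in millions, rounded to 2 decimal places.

Labor force = U / u = 17.48 / 0.0867 ≈ 201.61 million.
Employed = labor force − unemployed = 201.61 − 17.48 = 184.13 million.

About 184.13 million are employed.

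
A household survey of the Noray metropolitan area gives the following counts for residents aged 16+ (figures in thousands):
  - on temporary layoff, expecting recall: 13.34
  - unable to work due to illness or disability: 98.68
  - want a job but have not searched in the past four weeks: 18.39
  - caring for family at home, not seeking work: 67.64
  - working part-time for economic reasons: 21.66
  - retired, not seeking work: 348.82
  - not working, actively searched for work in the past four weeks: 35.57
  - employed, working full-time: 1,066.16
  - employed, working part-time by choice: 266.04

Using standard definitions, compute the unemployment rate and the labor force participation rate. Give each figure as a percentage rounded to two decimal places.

Unemployment rate ≈ 3.49%; labor force participation rate ≈ 72.45%.

Employed = 21.66 + 1,066.16 + 266.04 = 1,353.86 thousand (anyone who worked, including part-time for economic reasons, counts as employed).
Unemployed = 13.34 + 35.57 = 48.91 thousand (jobless and actively searching, or on temporary layoff).
Labor force = 1,353.86 + 48.91 = 1,402.77 thousand.
Not in labor force = 98.68 + 18.39 + 67.64 + 348.82 = 533.53 thousand (those not working and not actively searching are outside the labor force — including those who want a job but have given up searching).
Civilian working-age population = 1,402.77 + 533.53 = 1,936.30 thousand.
Unemployment rate = 48.91 / 1,402.77 = 3.49%.
Labor force participation rate = 1,402.77 / 1,936.30 = 72.45%.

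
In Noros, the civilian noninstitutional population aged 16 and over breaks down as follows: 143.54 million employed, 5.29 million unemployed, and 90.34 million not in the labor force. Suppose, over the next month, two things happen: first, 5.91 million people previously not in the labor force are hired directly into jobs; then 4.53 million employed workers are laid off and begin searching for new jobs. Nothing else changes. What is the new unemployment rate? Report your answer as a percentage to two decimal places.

New unemployment rate ≈ 6.35%.

Initially, labor force = 143.54 + 5.29 = 148.83 million, so u = 5.29/148.83 = 3.55%.
After the first change, employed and labor force both rise by 5.91; unemployed unchanged → E = 149.45, U = 5.29, labor force = 154.74 million.
After the second change, employed falls and unemployed rises by 4.53; labor force unchanged → E = 144.92, U = 9.82, labor force = 154.74 million.
New unemployment rate = 9.82 / 154.74 = 6.35%.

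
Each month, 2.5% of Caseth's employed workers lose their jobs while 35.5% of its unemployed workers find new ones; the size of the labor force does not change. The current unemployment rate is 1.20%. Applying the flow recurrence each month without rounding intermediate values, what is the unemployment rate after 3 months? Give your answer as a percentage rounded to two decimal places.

With a fixed labor force, u_{t+1} = u_t + s·(1−u_t) − f·u_t = u_t·(1−s−f) + s.
Here 1−s−f = 0.620 and s = 0.025.
u_1 = 0.012000 × 0.620 + 0.025 = 0.032440.
u_2 = 0.032440 × 0.620 + 0.025 = 0.045113.
u_3 = 0.045113 × 0.620 + 0.025 = 0.052970.

Unemployment rate after three months ≈ 5.30%.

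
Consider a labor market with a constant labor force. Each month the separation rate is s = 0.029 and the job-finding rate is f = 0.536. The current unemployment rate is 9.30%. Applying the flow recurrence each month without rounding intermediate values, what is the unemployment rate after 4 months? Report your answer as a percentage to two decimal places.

With a fixed labor force, u_{t+1} = u_t + s·(1−u_t) − f·u_t = u_t·(1−s−f) + s.
Here 1−s−f = 0.435 and s = 0.029.
u_1 = 0.093000 × 0.435 + 0.029 = 0.069455.
u_2 = 0.069455 × 0.435 + 0.029 = 0.059213.
u_3 = 0.059213 × 0.435 + 0.029 = 0.054758.
u_4 = 0.054758 × 0.435 + 0.029 = 0.052820.

Unemployment rate after four months ≈ 5.28%.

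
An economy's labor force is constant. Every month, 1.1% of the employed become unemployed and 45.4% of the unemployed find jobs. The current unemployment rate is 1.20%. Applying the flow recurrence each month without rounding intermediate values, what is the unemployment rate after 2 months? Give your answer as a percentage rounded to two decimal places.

Unemployment rate after two months ≈ 2.03%.

With a fixed labor force, u_{t+1} = u_t + s·(1−u_t) − f·u_t = u_t·(1−s−f) + s.
Here 1−s−f = 0.535 and s = 0.011.
u_1 = 0.012000 × 0.535 + 0.011 = 0.017420.
u_2 = 0.017420 × 0.535 + 0.011 = 0.020320.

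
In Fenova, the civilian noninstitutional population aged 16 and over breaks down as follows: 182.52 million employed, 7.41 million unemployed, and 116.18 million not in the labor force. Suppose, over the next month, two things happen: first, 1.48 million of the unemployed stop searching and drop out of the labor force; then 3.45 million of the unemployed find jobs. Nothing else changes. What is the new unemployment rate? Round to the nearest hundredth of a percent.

New unemployment rate ≈ 1.32%.

Initially, labor force = 182.52 + 7.41 = 189.93 million, so u = 7.41/189.93 = 3.90%.
After the first change, unemployed and labor force both fall by 1.48 → E = 182.52, U = 5.93, labor force = 188.45 million.
After the second change, unemployed falls and employed rises by 3.45; labor force unchanged → E = 185.97, U = 2.48, labor force = 188.45 million.
New unemployment rate = 2.48 / 188.45 = 1.32%.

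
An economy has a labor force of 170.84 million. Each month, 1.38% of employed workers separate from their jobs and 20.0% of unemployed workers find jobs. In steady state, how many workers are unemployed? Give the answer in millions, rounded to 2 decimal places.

Steady-state unemployment rate u* = s/(s+f) = 1.38/(1.38+20.0) = 0.064546.
Unemployed = u* × labor force = 0.064546 × 170.84 ≈ 11.03 million.

About 11.03 million are unemployed in steady state.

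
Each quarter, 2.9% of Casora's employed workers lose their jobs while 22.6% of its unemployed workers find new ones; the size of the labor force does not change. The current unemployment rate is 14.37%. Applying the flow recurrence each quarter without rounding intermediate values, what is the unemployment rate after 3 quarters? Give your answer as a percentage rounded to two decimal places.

With a fixed labor force, u_{t+1} = u_t + s·(1−u_t) − f·u_t = u_t·(1−s−f) + s.
Here 1−s−f = 0.745 and s = 0.029.
u_1 = 0.143700 × 0.745 + 0.029 = 0.136056.
u_2 = 0.136056 × 0.745 + 0.029 = 0.130362.
u_3 = 0.130362 × 0.745 + 0.029 = 0.126120.

Unemployment rate after three quarters ≈ 12.61%.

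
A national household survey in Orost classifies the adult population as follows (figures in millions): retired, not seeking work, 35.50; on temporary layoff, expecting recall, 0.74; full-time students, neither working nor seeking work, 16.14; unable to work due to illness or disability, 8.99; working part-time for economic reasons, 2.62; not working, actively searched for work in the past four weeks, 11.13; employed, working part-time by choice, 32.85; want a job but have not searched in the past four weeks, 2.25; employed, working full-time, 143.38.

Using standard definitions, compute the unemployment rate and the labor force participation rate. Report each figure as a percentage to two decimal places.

Unemployment rate ≈ 6.22%; labor force participation rate ≈ 75.21%.

Employed = 2.62 + 32.85 + 143.38 = 178.85 million (anyone who worked, including part-time for economic reasons, counts as employed).
Unemployed = 0.74 + 11.13 = 11.87 million (jobless and actively searching, or on temporary layoff).
Labor force = 178.85 + 11.87 = 190.72 million.
Not in labor force = 35.50 + 16.14 + 8.99 + 2.25 = 62.88 million (those not working and not actively searching are outside the labor force — including those who want a job but have given up searching).
Civilian working-age population = 190.72 + 62.88 = 253.60 million.
Unemployment rate = 11.87 / 190.72 = 6.22%.
Labor force participation rate = 190.72 / 253.60 = 75.21%.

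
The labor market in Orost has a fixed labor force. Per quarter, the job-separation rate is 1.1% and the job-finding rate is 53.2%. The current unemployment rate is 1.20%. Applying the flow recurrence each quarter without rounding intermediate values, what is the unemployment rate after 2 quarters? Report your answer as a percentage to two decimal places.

With a fixed labor force, u_{t+1} = u_t + s·(1−u_t) − f·u_t = u_t·(1−s−f) + s.
Here 1−s−f = 0.457 and s = 0.011.
u_1 = 0.012000 × 0.457 + 0.011 = 0.016484.
u_2 = 0.016484 × 0.457 + 0.011 = 0.018533.

Unemployment rate after two quarters ≈ 1.85%.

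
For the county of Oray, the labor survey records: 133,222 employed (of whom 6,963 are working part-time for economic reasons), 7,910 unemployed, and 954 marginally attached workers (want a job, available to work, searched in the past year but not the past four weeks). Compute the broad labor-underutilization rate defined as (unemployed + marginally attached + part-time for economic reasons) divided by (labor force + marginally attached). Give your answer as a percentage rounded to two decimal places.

Labor force = 133,222 + 7,910 = 141,132.
Numerator = 7,910 + 954 + 6,963 = 15,827.
Denominator = 141,132 + 954 = 142,086.
Broad rate = 15,827 / 142,086 = 11.14%.

Broad underutilization rate ≈ 11.14%.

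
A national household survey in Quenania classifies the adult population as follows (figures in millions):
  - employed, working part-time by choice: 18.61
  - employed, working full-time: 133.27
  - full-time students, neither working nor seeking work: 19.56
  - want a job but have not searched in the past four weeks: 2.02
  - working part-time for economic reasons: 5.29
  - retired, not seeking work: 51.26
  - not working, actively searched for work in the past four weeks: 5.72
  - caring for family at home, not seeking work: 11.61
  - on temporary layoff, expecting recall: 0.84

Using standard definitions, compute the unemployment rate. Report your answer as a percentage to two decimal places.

Unemployment rate ≈ 4.01%.

Employed = 18.61 + 133.27 + 5.29 = 157.17 million (anyone who worked, including part-time for economic reasons, counts as employed).
Unemployed = 5.72 + 0.84 = 6.56 million (jobless and actively searching, or on temporary layoff).
Labor force = 157.17 + 6.56 = 163.73 million.
Unemployment rate = 6.56 / 163.73 = 4.01%.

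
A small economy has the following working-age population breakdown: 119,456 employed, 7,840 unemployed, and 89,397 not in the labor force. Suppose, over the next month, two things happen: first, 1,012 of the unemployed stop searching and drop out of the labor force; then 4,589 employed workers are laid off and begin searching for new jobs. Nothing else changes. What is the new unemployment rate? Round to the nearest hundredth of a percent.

Initially, labor force = 119,456 + 7,840 = 127,296, so u = 7,840/127,296 = 6.16%.
After the first change, unemployed and labor force both fall by 1,012 → E = 119,456, U = 6,828, labor force = 126,284.
After the second change, employed falls and unemployed rises by 4,589; labor force unchanged → E = 114,867, U = 11,417, labor force = 126,284.
New unemployment rate = 11,417 / 126,284 = 9.04%.

New unemployment rate ≈ 9.04%.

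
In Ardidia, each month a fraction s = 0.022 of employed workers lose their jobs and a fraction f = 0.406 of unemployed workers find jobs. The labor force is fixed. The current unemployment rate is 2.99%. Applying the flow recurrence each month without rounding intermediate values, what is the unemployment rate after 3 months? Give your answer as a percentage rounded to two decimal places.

Unemployment rate after three months ≈ 4.74%.

With a fixed labor force, u_{t+1} = u_t + s·(1−u_t) − f·u_t = u_t·(1−s−f) + s.
Here 1−s−f = 0.572 and s = 0.022.
u_1 = 0.029900 × 0.572 + 0.022 = 0.039103.
u_2 = 0.039103 × 0.572 + 0.022 = 0.044367.
u_3 = 0.044367 × 0.572 + 0.022 = 0.047378.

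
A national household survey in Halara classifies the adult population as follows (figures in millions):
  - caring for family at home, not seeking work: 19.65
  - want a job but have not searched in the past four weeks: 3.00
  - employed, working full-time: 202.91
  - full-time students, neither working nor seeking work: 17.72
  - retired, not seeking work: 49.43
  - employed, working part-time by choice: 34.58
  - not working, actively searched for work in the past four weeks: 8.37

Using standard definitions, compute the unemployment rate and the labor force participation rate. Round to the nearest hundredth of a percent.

Employed = 202.91 + 34.58 = 237.49 million.
Unemployed = 8.37 million.
Labor force = 237.49 + 8.37 = 245.86 million.
Not in labor force = 19.65 + 3.00 + 17.72 + 49.43 = 89.80 million (those not working and not actively searching are outside the labor force — including those who want a job but have given up searching).
Civilian working-age population = 245.86 + 89.80 = 335.66 million.
Unemployment rate = 8.37 / 245.86 = 3.40%.
Labor force participation rate = 245.86 / 335.66 = 73.25%.

Unemployment rate ≈ 3.40%; labor force participation rate ≈ 73.25%.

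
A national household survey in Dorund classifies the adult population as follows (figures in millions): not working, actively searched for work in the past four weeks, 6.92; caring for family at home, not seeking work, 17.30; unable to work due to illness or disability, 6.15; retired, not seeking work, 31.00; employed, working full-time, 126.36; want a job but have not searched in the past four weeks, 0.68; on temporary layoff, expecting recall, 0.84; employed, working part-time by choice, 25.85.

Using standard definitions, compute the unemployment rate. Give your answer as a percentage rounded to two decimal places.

Unemployment rate ≈ 4.85%.

Employed = 126.36 + 25.85 = 152.21 million.
Unemployed = 6.92 + 0.84 = 7.76 million (jobless and actively searching, or on temporary layoff).
Labor force = 152.21 + 7.76 = 159.97 million.
Unemployment rate = 7.76 / 159.97 = 4.85%.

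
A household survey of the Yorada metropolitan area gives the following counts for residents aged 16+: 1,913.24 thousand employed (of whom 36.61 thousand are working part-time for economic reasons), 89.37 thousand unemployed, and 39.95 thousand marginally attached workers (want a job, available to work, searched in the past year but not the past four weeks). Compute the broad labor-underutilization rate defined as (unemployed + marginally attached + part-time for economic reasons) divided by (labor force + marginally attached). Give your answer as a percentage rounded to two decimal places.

Broad underutilization rate ≈ 8.12%.

Labor force = 1,913.24 + 89.37 = 2,002.61 thousand.
Numerator = 89.37 + 39.95 + 36.61 = 165.93 thousand.
Denominator = 2,002.61 + 39.95 = 2,042.56 thousand.
Broad rate = 165.93 / 2,042.56 = 8.12%.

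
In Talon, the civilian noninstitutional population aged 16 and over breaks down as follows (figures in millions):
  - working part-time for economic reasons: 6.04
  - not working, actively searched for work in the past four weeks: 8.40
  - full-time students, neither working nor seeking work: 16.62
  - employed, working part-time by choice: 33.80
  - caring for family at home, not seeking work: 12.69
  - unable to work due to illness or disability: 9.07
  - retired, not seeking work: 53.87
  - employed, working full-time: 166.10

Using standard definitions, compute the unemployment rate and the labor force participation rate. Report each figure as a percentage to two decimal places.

Employed = 6.04 + 33.80 + 166.10 = 205.94 million (anyone who worked, including part-time for economic reasons, counts as employed).
Unemployed = 8.40 million.
Labor force = 205.94 + 8.40 = 214.34 million.
Not in labor force = 16.62 + 12.69 + 9.07 + 53.87 = 92.25 million (those not working and not actively searching are outside the labor force).
Civilian working-age population = 214.34 + 92.25 = 306.59 million.
Unemployment rate = 8.40 / 214.34 = 3.92%.
Labor force participation rate = 214.34 / 306.59 = 69.91%.

Unemployment rate ≈ 3.92%; labor force participation rate ≈ 69.91%.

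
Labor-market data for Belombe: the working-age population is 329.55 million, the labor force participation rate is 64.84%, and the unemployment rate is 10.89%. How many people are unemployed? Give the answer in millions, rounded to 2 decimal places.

Labor force = 0.6484 × 329.55 = 213.68 million.
Unemployed = 0.1089 × 213.68 ≈ 23.27 million.

About 23.27 million are unemployed.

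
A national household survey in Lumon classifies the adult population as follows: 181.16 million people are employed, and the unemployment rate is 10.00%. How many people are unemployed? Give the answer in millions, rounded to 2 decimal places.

About 20.13 million are unemployed.

Let U be the number unemployed. The labor force is E + U, and U/(E+U) = 0.1000.
So U = 0.1000 × 181.16 / (1 − 0.1000) = 18.1160 / 0.9000 ≈ 20.13 million.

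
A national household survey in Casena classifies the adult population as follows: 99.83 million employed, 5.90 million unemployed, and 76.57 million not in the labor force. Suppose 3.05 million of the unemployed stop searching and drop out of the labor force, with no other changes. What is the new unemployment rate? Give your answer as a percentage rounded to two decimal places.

New unemployment rate ≈ 2.78%.

Initially, labor force = 99.83 + 5.90 = 105.73 million, so u = 5.90/105.73 = 5.58%.
After the change, unemployed and labor force both fall by 3.05 → E = 99.83, U = 2.85, labor force = 102.68 million.
New unemployment rate = 2.85 / 102.68 = 2.78%.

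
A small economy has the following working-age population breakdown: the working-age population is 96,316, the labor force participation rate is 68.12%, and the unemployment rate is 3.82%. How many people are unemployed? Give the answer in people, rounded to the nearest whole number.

About 2,506 are unemployed.

Labor force = 0.6812 × 96,316 = 65,610.
Unemployed = 0.0382 × 65,610 ≈ 2,506.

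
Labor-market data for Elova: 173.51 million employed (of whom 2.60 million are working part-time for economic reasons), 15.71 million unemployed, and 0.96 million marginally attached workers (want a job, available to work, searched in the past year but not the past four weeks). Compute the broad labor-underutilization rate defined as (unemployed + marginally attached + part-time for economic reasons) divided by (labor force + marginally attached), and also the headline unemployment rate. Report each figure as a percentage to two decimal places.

Broad underutilization rate ≈ 10.13%; headline unemployment rate ≈ 8.30%.

Labor force = 173.51 + 15.71 = 189.22 million.
Numerator = 15.71 + 0.96 + 2.60 = 19.27 million.
Denominator = 189.22 + 0.96 = 190.18 million.
Broad rate = 19.27 / 190.18 = 10.13%.
Headline unemployment rate = 15.71 / 189.22 = 8.30%.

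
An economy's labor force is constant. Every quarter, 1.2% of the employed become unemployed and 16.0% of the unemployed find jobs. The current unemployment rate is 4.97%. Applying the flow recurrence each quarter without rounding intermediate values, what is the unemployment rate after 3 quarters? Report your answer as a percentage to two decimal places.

Unemployment rate after three quarters ≈ 5.84%.

With a fixed labor force, u_{t+1} = u_t + s·(1−u_t) − f·u_t = u_t·(1−s−f) + s.
Here 1−s−f = 0.828 and s = 0.012.
u_1 = 0.049700 × 0.828 + 0.012 = 0.053152.
u_2 = 0.053152 × 0.828 + 0.012 = 0.056010.
u_3 = 0.056010 × 0.828 + 0.012 = 0.058376.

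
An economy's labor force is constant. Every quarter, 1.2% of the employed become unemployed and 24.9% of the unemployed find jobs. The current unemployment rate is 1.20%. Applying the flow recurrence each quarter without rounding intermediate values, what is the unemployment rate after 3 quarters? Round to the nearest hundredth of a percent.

With a fixed labor force, u_{t+1} = u_t + s·(1−u_t) − f·u_t = u_t·(1−s−f) + s.
Here 1−s−f = 0.739 and s = 0.012.
u_1 = 0.012000 × 0.739 + 0.012 = 0.020868.
u_2 = 0.020868 × 0.739 + 0.012 = 0.027421.
u_3 = 0.027421 × 0.739 + 0.012 = 0.032264.

Unemployment rate after three quarters ≈ 3.23%.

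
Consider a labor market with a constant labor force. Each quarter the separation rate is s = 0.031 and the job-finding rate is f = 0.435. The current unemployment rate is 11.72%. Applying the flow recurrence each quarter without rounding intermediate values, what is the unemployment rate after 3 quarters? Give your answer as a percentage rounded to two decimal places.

With a fixed labor force, u_{t+1} = u_t + s·(1−u_t) − f·u_t = u_t·(1−s−f) + s.
Here 1−s−f = 0.534 and s = 0.031.
u_1 = 0.117200 × 0.534 + 0.031 = 0.093585.
u_2 = 0.093585 × 0.534 + 0.031 = 0.080974.
u_3 = 0.080974 × 0.534 + 0.031 = 0.074240.

Unemployment rate after three quarters ≈ 7.42%.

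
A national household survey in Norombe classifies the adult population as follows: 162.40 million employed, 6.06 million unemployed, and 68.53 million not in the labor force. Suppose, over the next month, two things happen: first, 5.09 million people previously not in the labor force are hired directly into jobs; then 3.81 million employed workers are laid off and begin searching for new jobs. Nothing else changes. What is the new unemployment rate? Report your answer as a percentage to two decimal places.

New unemployment rate ≈ 5.69%.

Initially, labor force = 162.40 + 6.06 = 168.46 million, so u = 6.06/168.46 = 3.60%.
After the first change, employed and labor force both rise by 5.09; unemployed unchanged → E = 167.49, U = 6.06, labor force = 173.55 million.
After the second change, employed falls and unemployed rises by 3.81; labor force unchanged → E = 163.68, U = 9.87, labor force = 173.55 million.
New unemployment rate = 9.87 / 173.55 = 5.69%.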